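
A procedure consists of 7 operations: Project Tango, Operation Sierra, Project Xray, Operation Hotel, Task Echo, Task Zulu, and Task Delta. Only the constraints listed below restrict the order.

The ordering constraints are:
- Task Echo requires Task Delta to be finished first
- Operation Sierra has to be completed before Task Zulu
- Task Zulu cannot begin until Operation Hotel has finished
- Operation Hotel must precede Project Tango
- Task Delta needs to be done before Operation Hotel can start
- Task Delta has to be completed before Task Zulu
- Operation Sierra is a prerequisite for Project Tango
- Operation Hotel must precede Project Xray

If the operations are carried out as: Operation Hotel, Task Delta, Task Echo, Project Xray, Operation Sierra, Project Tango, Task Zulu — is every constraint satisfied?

No

The sequence places Operation Hotel ahead of Task Delta.
But one of the constraints requires Task Delta before Operation Hotel, so this ordering violates it.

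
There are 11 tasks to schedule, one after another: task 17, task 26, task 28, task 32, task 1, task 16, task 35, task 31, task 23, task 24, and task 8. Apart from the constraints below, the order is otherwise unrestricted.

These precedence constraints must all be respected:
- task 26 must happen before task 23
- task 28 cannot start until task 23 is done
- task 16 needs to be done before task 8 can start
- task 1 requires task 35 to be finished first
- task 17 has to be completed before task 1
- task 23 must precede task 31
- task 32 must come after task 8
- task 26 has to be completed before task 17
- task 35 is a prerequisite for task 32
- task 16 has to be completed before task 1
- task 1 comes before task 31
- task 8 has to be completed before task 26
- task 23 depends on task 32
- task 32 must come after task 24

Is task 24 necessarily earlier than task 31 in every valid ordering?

Yes

Following the dependencies: task 24 → task 32 → task 23 → task 31.
So task 24 must precede task 31 in any valid ordering.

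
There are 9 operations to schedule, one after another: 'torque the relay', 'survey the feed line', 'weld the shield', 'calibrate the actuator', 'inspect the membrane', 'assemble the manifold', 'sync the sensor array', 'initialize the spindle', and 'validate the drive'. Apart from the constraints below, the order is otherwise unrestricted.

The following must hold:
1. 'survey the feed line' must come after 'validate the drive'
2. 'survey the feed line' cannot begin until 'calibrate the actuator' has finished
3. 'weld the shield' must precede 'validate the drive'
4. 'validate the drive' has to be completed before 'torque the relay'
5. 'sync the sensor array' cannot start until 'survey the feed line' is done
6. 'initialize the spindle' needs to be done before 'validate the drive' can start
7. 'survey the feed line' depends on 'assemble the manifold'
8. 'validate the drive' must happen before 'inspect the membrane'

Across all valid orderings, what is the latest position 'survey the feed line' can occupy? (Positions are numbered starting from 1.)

8

Following the constraints forward from 'survey the feed line', its only required successor is 'sync the sensor array'.
So at least 1 operation follows 'survey the feed line', putting 'survey the feed line' no later than position 8. That position is achievable by scheduling everything else first.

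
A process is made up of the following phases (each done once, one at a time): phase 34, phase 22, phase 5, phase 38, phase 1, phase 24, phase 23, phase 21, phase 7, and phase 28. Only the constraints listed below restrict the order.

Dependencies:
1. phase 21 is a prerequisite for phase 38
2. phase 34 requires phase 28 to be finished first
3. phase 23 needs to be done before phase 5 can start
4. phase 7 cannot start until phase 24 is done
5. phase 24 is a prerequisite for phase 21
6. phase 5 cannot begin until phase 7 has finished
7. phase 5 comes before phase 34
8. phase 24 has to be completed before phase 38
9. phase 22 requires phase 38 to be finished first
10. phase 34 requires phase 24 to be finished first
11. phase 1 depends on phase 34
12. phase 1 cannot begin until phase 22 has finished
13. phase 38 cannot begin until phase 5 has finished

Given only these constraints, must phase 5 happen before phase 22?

Yes

Following the dependencies: phase 5 → phase 38 → phase 22.
So phase 5 must precede phase 22 in any valid ordering.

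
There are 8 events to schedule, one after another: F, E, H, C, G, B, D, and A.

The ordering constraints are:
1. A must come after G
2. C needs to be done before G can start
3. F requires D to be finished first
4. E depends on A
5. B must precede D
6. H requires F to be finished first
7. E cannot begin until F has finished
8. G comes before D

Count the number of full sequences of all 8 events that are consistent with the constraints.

23

2 events have no prerequisites (C, B), so any of them could come first.
Enumerating by repeatedly choosing an available event (one whose prerequisites are all placed) gives 23 distinct complete orderings.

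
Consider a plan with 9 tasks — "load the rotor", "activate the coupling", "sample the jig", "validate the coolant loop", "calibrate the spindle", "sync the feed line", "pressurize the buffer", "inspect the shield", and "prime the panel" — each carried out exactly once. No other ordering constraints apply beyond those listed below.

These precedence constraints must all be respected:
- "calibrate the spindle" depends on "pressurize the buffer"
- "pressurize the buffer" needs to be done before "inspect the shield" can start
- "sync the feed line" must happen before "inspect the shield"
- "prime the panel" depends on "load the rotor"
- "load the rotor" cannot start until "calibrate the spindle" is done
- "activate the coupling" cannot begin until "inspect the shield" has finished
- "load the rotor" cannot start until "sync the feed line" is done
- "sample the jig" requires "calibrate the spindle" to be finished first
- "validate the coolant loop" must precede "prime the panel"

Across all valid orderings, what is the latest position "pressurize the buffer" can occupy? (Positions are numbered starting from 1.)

Every task that must follow "pressurize the buffer" has to come after it. Tracing all chains starting from "pressurize the buffer", those tasks are: "load the rotor", "activate the coupling", "sample the jig", "calibrate the spindle", "inspect the shield", "prime the panel" — 6 in total.
So at least 6 tasks follow "pressurize the buffer", putting "pressurize the buffer" no later than position 3. That position is achievable by scheduling everything else first.

3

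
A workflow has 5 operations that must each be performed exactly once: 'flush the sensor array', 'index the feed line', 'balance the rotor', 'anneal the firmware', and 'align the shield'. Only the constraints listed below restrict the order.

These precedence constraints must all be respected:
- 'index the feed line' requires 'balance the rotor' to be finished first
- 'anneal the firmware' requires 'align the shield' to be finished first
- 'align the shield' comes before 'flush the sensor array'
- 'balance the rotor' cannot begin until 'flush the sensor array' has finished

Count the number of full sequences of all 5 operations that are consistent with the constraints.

'align the shield' is the only operation with nothing required before it, so every ordering starts there.
Counting all ways to extend the partial order to a total order gives 4.

4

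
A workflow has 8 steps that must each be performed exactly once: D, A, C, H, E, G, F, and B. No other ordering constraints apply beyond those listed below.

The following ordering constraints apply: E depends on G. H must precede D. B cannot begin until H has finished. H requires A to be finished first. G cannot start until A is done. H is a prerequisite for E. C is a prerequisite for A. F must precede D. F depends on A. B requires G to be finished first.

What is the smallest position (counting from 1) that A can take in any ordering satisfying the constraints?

2

Working backwards through the constraints from A, its only required predecessor is C.
So at minimum 1 step comes before A, putting A no earlier than position 2. That position is achievable by scheduling exactly that predecessor first.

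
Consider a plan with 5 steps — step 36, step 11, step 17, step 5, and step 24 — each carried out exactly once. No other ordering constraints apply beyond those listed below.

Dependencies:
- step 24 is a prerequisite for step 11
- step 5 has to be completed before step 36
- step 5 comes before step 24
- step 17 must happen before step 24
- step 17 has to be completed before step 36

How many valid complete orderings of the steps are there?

The steps with no prerequisites are step 17, step 5; any of them can be placed first.
Counting all ways to extend the partial order to a total order gives 6.

6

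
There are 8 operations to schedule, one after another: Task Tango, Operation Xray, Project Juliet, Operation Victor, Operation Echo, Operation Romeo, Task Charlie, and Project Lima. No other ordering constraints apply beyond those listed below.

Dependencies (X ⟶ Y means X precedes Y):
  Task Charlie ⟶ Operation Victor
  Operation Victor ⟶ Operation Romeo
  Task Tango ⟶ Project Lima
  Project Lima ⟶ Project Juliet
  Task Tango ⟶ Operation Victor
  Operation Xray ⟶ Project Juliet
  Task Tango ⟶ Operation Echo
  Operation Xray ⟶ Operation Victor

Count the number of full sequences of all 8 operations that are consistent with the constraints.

The operations with no prerequisites are Task Tango, Operation Xray, Task Charlie; any of them can be placed first.
Counting all ways to extend the partial order to a total order gives 356.

356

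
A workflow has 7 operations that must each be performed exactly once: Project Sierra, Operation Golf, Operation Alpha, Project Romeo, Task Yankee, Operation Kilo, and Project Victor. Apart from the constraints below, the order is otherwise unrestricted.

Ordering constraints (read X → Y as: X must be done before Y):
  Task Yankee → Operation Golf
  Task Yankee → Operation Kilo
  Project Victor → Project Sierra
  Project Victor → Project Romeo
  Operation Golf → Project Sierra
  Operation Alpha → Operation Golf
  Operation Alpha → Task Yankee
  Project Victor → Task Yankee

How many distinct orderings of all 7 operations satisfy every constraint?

33

2 operations have no prerequisites (Operation Alpha, Project Victor), so any of them could come first.
Enumerating by repeatedly choosing an available operation (one whose prerequisites are all placed) gives 33 distinct complete orderings.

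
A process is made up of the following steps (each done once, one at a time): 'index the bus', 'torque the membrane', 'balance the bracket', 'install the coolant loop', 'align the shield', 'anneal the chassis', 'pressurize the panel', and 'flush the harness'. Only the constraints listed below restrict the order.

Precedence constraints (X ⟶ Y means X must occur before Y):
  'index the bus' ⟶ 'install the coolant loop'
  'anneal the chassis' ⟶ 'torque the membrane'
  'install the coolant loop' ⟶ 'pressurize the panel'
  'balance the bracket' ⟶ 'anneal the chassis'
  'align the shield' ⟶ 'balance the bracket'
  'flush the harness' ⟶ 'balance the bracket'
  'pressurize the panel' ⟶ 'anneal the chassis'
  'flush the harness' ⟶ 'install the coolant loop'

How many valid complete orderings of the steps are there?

26

The steps with no prerequisites are 'index the bus', 'align the shield', 'flush the harness'; any of them can be placed first.
Enumerating by repeatedly choosing an available step (one whose prerequisites are all placed) gives 26 distinct complete orderings.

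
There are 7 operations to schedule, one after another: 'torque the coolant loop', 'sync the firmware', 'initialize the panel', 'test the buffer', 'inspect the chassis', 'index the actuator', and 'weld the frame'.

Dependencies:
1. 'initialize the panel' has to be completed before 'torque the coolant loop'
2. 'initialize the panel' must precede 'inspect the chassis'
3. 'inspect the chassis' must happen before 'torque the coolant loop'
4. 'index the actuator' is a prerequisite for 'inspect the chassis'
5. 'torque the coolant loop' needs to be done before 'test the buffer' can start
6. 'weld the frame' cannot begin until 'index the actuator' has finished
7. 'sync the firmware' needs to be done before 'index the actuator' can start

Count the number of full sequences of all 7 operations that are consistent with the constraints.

13

2 operations have no prerequisites ('sync the firmware', 'initialize the panel'), so any of them could come first.
Counting all ways to extend the partial order to a total order gives 13.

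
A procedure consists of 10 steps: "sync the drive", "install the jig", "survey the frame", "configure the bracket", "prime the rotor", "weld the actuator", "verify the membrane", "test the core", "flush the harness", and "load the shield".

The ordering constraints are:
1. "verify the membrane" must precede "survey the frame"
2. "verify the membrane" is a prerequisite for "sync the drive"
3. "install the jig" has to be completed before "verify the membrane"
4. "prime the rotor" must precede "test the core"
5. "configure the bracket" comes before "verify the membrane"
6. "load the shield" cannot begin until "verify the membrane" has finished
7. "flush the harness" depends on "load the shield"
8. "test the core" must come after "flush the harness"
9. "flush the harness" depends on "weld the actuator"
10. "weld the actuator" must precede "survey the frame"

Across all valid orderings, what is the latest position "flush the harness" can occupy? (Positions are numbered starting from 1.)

9

Following the constraints forward from "flush the harness", its only required successor is "test the core".
With 1 mandatory successor out of 10 steps total, the latest slot for "flush the harness" is 10−1 = 9, and it's reachable by doing all non-successors before "flush the harness".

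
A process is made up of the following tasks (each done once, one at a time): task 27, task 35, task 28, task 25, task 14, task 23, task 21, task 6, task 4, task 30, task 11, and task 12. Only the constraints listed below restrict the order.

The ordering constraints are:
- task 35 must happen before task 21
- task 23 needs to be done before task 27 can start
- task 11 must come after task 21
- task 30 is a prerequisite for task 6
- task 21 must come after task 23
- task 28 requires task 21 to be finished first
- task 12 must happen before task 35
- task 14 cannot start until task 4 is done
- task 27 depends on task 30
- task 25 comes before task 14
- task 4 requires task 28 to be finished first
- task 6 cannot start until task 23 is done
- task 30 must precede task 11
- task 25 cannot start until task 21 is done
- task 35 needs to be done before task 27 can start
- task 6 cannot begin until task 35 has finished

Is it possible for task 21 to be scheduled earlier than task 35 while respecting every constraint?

The constraints give a chain task 35 → task 21, which forces task 35 before task 21.
Hence task 21 can never be scheduled before task 35.

No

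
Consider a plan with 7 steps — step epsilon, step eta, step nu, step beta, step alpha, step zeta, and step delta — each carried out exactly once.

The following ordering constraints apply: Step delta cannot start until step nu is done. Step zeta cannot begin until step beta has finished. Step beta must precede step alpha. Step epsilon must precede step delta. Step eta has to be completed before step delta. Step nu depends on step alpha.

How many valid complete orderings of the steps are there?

110

3 steps have no prerequisites (step epsilon, step eta, step beta), so any of them could come first.
Counting all ways to extend the partial order to a total order gives 110.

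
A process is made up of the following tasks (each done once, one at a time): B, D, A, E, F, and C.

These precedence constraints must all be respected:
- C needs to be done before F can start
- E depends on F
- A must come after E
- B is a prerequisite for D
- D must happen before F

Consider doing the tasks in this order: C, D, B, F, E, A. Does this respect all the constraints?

Here B comes after D.
But one of the constraints requires B before D, so this ordering violates it.

No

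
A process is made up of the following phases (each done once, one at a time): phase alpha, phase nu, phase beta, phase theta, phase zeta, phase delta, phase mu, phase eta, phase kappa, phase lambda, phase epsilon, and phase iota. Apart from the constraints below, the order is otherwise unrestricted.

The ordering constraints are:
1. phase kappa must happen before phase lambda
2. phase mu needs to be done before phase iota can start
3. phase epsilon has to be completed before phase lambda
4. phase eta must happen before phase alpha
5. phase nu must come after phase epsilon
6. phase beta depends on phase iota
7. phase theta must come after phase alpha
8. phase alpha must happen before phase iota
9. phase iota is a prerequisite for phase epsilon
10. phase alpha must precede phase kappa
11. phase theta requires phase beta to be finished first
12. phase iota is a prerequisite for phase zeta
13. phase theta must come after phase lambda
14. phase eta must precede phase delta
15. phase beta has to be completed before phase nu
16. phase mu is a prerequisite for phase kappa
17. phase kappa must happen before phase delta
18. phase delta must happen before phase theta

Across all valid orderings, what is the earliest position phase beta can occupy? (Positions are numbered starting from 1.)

Working backwards through the constraints from phase beta, its full set of required predecessors is phase alpha, phase mu, phase eta, phase iota — 4 of them.
So at minimum 4 phases come before phase beta, putting phase beta no earlier than position 5. That position is achievable by scheduling exactly those predecessors first.

5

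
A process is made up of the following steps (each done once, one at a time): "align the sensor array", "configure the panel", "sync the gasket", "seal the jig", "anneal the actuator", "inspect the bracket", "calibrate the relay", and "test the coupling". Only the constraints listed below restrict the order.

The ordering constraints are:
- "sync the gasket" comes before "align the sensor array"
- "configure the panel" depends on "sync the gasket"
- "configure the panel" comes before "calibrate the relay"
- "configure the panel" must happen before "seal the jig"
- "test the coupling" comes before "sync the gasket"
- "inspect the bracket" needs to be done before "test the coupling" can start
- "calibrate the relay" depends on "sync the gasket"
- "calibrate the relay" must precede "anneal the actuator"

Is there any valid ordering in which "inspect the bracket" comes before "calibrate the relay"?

Yes

Every valid ordering already has "inspect the bracket" before "calibrate the relay" (the constraints require it), so in particular at least one does.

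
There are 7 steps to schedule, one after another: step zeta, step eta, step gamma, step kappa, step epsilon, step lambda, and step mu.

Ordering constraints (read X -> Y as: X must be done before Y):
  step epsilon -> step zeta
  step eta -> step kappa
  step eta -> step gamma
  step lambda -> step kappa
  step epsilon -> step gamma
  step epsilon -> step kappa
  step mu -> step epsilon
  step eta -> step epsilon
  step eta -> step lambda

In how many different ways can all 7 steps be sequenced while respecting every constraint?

2 steps have no prerequisites (step eta, step mu), so any of them could come first.
Systematically extending each partial ordering one step at a time and counting, there are 42 complete orderings.

42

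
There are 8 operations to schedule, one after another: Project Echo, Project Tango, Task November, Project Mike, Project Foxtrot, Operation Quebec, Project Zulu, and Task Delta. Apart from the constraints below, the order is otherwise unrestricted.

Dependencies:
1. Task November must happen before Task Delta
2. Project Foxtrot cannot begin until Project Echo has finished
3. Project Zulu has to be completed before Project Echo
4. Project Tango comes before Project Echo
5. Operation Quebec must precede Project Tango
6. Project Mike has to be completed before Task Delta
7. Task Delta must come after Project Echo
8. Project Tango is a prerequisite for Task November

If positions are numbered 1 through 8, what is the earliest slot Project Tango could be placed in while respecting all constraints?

Working backwards through the constraints from Project Tango, its only required predecessor is Operation Quebec.
With 1 mandatory predecessor, the earliest Project Tango can sit is position 1+1 = 2, and placing just that one first achieves it.

2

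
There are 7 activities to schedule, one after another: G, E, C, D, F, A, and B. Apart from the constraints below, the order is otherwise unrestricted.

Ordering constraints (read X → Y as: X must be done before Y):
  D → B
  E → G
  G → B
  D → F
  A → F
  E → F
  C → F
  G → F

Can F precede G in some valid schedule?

No

Following G → F, G must precede F in every valid ordering.
Hence F can never be scheduled before G.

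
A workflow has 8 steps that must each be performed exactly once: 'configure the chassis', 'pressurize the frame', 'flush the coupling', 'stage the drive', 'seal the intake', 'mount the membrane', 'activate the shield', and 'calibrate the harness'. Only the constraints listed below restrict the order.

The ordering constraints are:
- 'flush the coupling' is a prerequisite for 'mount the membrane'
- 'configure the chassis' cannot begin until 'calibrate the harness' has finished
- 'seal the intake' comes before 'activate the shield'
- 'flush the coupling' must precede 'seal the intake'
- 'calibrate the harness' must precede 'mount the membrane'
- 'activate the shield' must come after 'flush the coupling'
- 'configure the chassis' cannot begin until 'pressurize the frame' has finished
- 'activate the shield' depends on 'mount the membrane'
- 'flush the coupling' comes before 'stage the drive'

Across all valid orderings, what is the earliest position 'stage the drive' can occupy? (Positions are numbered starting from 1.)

The only step forced before 'stage the drive' (directly or transitively) is 'flush the coupling'.
With 1 mandatory predecessor, the earliest 'stage the drive' can sit is position 1+1 = 2, and placing just that one first achieves it.

2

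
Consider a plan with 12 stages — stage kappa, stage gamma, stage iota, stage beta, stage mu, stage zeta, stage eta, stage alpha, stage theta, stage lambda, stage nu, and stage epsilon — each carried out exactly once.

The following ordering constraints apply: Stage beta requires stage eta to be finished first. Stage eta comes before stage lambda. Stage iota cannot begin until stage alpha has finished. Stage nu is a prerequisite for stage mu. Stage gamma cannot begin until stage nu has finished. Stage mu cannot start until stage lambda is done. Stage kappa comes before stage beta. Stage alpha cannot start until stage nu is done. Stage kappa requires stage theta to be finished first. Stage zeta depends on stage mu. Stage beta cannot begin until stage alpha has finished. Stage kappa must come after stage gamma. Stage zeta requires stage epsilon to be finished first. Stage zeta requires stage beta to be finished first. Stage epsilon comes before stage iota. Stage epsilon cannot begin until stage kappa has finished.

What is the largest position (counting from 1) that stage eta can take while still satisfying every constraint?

8

The stages that are forced after stage eta, directly or by a chain of constraints, are stage beta, stage mu, stage zeta, stage lambda. That's 4 stages.
So at least 4 stages follow stage eta, putting stage eta no later than position 8. That position is achievable by scheduling everything else first.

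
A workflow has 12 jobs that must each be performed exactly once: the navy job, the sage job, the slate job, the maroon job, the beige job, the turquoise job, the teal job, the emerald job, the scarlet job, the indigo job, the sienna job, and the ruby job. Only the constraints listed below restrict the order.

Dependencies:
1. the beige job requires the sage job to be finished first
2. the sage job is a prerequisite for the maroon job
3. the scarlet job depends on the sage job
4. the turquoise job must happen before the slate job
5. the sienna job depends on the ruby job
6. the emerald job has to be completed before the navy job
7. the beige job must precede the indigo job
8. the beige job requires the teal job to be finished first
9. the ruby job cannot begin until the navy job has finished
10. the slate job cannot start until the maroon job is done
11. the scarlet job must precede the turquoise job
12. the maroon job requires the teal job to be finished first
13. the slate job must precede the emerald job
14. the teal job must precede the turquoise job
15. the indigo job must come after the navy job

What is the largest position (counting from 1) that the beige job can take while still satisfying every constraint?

11

Following the constraints forward from the beige job, its only required successor is the indigo job.
So at least 1 job follows the beige job, putting the beige job no later than position 11. That position is achievable by scheduling everything else first.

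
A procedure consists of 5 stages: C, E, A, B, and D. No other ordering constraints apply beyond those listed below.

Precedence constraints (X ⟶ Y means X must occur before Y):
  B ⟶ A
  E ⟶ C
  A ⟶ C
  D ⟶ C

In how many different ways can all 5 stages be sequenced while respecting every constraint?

3 stages have no prerequisites (E, B, D), so any of them could come first.
Counting all ways to extend the partial order to a total order gives 12.

12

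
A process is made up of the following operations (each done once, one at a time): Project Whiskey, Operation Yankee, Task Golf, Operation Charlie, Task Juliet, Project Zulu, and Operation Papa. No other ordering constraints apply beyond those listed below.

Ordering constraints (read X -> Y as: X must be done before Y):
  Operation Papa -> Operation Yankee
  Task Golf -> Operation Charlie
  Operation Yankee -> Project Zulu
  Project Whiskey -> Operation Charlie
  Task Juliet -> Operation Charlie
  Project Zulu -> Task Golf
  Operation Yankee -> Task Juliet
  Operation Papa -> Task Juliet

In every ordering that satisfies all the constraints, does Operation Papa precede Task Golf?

Yes

Following the dependencies: Operation Papa → Operation Yankee → Project Zulu → Task Golf.
That forces Operation Papa before Task Golf in every valid schedule.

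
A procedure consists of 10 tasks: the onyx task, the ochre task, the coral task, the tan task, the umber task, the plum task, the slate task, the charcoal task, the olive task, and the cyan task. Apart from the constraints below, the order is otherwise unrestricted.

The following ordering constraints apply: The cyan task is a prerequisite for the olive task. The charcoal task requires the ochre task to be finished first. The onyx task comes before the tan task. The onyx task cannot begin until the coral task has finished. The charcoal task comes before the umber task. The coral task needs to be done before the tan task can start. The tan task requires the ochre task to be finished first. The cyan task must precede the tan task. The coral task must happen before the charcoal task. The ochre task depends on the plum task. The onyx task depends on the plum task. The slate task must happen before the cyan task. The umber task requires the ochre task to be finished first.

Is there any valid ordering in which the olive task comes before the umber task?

Nothing in the constraints forces the umber task before the olive task — there is no chain from the umber task to the olive task.
That means at least one valid schedule has the olive task before the umber task.

Yes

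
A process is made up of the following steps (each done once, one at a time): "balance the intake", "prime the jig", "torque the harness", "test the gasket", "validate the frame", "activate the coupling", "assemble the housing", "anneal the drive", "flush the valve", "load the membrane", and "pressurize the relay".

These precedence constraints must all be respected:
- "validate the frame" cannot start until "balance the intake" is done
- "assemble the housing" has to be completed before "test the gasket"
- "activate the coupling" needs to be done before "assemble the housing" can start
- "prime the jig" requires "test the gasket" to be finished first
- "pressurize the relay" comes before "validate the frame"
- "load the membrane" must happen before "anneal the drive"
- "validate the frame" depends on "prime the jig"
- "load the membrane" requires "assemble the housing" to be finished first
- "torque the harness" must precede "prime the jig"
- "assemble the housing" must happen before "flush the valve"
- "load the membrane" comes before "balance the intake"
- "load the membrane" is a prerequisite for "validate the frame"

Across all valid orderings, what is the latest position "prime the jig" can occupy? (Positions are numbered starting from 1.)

10

The only step forced after "prime the jig" (directly or by a chain) is "validate the frame".
With 1 mandatory successor out of 11 steps total, the latest slot for "prime the jig" is 11−1 = 10, and it's reachable by doing all non-successors before "prime the jig".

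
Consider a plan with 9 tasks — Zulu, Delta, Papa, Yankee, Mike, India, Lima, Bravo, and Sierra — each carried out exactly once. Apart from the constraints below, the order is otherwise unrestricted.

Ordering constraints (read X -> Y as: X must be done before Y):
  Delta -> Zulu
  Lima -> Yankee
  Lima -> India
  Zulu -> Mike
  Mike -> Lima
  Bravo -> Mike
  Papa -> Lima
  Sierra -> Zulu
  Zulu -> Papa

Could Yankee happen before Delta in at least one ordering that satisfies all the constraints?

Following Delta → Zulu → Papa → Lima → Yankee, Delta must precede Yankee in every valid ordering.
Hence Yankee can never be scheduled before Delta.

No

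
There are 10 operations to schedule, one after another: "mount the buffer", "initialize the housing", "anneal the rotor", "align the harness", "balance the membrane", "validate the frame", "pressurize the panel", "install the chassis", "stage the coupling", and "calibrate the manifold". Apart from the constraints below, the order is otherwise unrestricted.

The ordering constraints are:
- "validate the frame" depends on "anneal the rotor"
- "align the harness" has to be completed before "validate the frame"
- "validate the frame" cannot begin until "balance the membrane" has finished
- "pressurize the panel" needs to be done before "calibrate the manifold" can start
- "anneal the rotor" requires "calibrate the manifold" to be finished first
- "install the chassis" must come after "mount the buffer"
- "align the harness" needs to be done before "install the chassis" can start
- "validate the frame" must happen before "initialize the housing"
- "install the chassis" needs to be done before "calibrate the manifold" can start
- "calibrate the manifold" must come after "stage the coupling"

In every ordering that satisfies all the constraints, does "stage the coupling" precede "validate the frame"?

Tracing the constraints gives a chain: "stage the coupling" → "calibrate the manifold" → "anneal the rotor" → "validate the frame".
So "stage the coupling" must precede "validate the frame" in any valid ordering.

Yes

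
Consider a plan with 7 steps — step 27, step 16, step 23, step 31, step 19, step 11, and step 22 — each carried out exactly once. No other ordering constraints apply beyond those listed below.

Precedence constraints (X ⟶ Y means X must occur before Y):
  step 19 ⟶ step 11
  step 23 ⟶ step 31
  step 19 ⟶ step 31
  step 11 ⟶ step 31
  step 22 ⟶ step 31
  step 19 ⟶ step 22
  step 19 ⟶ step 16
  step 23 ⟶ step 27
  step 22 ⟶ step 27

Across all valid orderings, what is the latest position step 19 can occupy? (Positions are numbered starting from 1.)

The steps that are forced after step 19, directly or by a chain of constraints, are step 27, step 16, step 31, step 11, step 22. That's 5 steps.
So at least 5 steps follow step 19, putting step 19 no later than position 2. That position is achievable by scheduling everything else first.

2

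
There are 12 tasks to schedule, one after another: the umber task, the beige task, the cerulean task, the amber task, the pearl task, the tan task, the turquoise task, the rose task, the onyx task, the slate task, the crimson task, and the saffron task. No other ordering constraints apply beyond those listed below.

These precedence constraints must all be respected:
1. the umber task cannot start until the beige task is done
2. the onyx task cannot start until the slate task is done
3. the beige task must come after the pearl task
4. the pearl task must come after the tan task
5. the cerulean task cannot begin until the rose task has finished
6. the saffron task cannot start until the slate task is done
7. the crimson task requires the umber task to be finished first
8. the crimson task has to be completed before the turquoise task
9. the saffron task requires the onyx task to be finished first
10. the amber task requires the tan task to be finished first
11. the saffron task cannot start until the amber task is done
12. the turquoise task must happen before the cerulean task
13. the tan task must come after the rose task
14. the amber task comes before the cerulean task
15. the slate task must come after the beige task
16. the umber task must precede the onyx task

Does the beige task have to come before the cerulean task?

Tracing the constraints gives a chain: the beige task → the umber task → the crimson task → the turquoise task → the cerulean task.
So the beige task must precede the cerulean task in any valid ordering.

Yes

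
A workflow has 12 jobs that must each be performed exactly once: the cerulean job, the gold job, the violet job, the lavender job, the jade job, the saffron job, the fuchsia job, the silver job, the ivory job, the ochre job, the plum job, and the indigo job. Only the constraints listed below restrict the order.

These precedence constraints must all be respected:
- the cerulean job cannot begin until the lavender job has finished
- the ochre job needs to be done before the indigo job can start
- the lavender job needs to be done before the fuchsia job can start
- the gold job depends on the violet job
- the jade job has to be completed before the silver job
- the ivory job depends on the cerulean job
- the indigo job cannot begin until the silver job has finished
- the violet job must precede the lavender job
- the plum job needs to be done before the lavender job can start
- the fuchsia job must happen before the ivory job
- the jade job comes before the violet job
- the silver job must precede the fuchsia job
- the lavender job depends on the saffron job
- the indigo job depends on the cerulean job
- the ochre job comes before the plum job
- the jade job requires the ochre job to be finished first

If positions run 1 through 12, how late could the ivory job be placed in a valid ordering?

12

No constraint forces any job after the ivory job, so it can be placed last, in position 12.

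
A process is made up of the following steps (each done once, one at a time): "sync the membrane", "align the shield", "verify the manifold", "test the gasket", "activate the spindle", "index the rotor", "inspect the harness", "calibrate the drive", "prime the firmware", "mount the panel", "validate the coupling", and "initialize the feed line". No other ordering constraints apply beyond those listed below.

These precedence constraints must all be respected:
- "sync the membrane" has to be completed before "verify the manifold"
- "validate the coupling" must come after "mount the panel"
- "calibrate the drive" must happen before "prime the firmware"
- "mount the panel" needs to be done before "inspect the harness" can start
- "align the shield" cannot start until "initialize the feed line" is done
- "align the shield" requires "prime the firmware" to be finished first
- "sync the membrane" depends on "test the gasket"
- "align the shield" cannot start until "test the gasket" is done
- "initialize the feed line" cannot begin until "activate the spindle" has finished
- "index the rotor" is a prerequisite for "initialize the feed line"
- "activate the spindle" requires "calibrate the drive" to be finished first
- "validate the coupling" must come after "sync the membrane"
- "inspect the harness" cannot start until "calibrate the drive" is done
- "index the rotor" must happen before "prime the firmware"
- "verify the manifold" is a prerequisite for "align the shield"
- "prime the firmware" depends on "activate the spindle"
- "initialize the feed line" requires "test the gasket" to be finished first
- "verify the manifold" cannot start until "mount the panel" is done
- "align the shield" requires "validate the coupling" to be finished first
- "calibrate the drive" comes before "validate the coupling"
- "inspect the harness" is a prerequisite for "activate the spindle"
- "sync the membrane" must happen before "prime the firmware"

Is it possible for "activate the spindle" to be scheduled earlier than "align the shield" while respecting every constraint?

Yes

Every valid ordering already has "activate the spindle" before "align the shield" (the constraints require it), so in particular at least one does.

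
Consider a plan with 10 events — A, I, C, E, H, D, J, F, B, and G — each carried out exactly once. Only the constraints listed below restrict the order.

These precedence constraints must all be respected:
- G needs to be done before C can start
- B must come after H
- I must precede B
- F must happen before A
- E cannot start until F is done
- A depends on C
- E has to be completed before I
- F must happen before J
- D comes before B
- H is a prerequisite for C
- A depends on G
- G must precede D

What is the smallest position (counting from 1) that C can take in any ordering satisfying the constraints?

3

The events that are forced before C, directly or transitively, are H, G. That's 2 events.
So at minimum 2 events come before C, putting C no earlier than position 3. That position is achievable by scheduling exactly those predecessors first.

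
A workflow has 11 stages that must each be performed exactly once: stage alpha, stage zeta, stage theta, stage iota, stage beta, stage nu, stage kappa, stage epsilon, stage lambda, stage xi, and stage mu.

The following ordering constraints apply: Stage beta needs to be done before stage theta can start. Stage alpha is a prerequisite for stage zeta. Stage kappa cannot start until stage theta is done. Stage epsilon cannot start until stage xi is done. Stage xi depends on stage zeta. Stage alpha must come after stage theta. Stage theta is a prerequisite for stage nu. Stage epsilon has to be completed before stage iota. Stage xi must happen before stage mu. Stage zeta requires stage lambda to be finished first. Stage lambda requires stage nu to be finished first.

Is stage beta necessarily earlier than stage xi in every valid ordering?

Yes

There is a constraint chain stage beta → stage theta → stage alpha → stage zeta → stage xi.
So stage beta must precede stage xi in any valid ordering.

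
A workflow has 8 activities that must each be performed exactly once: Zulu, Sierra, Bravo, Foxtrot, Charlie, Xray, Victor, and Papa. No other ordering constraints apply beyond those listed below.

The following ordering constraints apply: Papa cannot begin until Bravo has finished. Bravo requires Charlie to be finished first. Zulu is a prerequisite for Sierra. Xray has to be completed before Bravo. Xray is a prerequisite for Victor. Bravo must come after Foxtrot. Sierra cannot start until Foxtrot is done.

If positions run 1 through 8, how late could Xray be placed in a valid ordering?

5

Every activity that must follow Xray has to come after it. Tracing all chains starting from Xray, those activities are: Bravo, Victor, Papa — 3 in total.
With 3 mandatory successors out of 8 activities total, the latest slot for Xray is 8−3 = 5, and it's reachable by doing all non-successors before Xray.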